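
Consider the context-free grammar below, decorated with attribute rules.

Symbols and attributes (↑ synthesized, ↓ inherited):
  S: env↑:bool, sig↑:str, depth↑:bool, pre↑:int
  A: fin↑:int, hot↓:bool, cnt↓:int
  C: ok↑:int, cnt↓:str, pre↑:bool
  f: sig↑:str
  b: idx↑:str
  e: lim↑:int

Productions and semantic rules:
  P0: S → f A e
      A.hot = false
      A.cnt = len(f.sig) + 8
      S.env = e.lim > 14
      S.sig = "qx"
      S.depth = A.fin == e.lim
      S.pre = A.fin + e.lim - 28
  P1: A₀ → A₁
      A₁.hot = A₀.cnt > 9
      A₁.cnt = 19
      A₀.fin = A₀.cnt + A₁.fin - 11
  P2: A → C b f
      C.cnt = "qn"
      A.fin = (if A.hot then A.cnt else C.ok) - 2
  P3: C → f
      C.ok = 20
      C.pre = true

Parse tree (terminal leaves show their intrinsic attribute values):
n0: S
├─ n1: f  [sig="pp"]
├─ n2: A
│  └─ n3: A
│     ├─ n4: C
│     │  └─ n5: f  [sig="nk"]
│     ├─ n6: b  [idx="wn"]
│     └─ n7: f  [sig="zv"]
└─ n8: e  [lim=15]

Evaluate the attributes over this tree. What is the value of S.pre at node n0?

3

1. n1.sig = "pp"  [terminal]
2. n2.hot = false  [false]
3. n2.cnt = 10  [len(f.sig) + 8]
4. n3.hot = true  [A₀.cnt > 9]
5. n3.cnt = 19  [19]
6. n4.cnt = "qn"  ["qn"]
7. n5.sig = "nk"  [terminal]
8. n4.ok = 20  [20]
9. n4.pre = true  [true]
10. n6.idx = "wn"  [terminal]
11. n7.sig = "zv"  [terminal]
12. n3.fin = 17  [(if A.hot then A.cnt else C.ok) - 2]
13. n2.fin = 16  [A₀.cnt + A₁.fin - 11]
14. n8.lim = 15  [terminal]
15. n0.env = true  [e.lim > 14]
16. n0.sig = "qx"  ["qx"]
17. n0.depth = false  [A.fin == e.lim]
18. n0.pre = 3  [A.fin + e.lim - 28]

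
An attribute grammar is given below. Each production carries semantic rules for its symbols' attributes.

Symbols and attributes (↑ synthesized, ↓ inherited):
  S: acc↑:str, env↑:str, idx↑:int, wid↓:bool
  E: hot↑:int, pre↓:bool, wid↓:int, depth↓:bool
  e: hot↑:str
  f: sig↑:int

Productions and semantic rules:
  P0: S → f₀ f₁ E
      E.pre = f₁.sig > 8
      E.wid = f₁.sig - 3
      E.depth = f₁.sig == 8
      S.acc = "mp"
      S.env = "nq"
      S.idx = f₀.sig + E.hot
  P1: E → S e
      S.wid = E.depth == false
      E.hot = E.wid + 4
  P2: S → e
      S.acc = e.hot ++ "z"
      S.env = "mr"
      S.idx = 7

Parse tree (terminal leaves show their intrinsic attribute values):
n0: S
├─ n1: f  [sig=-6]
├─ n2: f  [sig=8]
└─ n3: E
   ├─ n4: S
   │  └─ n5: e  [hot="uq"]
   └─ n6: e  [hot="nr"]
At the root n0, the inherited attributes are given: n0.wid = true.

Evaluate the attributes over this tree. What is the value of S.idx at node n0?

1. n0.wid = true  [given at root]
2. n1.sig = -6  [terminal]
3. n2.sig = 8  [terminal]
4. n3.pre = false  [f₁.sig > 8]
5. n3.wid = 5  [f₁.sig - 3]
6. n3.depth = true  [f₁.sig == 8]
7. n4.wid = false  [E.depth == false]
8. n5.hot = "uq"  [terminal]
9. n4.acc = "uqz"  [e.hot ++ "z"]
10. n4.env = "mr"  ["mr"]
11. n4.idx = 7  [7]
12. n6.hot = "nr"  [terminal]
13. n3.hot = 9  [E.wid + 4]
14. n0.acc = "mp"  ["mp"]
15. n0.env = "nq"  ["nq"]
16. n0.idx = 3  [f₀.sig + E.hot]

3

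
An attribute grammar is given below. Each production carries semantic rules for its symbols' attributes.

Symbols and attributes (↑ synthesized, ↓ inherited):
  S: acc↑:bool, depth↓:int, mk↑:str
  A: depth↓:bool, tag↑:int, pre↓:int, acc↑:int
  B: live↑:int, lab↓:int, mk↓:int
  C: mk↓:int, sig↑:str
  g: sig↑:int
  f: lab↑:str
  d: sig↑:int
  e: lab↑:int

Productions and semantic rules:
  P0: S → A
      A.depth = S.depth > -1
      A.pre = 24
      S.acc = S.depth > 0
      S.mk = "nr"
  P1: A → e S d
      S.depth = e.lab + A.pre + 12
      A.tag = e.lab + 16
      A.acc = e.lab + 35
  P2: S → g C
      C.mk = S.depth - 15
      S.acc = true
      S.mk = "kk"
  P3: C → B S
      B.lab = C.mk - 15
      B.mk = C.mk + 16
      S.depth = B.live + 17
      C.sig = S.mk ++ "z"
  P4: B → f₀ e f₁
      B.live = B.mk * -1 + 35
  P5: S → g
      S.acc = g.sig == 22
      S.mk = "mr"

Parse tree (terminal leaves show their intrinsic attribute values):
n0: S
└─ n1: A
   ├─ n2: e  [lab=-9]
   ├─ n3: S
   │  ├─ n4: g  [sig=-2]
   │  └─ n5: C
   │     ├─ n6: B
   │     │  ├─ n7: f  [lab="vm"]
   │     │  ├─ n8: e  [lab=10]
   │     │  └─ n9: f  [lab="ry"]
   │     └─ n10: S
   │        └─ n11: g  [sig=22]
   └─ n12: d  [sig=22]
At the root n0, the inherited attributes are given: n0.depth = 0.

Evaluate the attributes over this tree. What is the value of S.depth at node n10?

24

1. n0.depth = 0  [given at root]
2. n1.depth = true  [S.depth > -1]
3. n1.pre = 24  [24]
4. n2.lab = -9  [terminal]
5. n3.depth = 27  [e.lab + A.pre + 12]
6. n4.sig = -2  [terminal]
7. n5.mk = 12  [S.depth - 15]
8. n6.lab = -3  [C.mk - 15]
9. n6.mk = 28  [C.mk + 16]
10. n7.lab = "vm"  [terminal]
11. n8.lab = 10  [terminal]
12. n9.lab = "ry"  [terminal]
13. n6.live = 7  [B.mk * -1 + 35]
14. n10.depth = 24  [B.live + 17]
15. n11.sig = 22  [terminal]
16. n10.acc = true  [g.sig == 22]
17. n10.mk = "mr"  ["mr"]
18. n5.sig = "mrz"  [S.mk ++ "z"]
19. n3.acc = true  [true]
20. n3.mk = "kk"  ["kk"]
21. n12.sig = 22  [terminal]
22. n1.tag = 7  [e.lab + 16]
23. n1.acc = 26  [e.lab + 35]
24. n0.acc = false  [S.depth > 0]
25. n0.mk = "nr"  ["nr"]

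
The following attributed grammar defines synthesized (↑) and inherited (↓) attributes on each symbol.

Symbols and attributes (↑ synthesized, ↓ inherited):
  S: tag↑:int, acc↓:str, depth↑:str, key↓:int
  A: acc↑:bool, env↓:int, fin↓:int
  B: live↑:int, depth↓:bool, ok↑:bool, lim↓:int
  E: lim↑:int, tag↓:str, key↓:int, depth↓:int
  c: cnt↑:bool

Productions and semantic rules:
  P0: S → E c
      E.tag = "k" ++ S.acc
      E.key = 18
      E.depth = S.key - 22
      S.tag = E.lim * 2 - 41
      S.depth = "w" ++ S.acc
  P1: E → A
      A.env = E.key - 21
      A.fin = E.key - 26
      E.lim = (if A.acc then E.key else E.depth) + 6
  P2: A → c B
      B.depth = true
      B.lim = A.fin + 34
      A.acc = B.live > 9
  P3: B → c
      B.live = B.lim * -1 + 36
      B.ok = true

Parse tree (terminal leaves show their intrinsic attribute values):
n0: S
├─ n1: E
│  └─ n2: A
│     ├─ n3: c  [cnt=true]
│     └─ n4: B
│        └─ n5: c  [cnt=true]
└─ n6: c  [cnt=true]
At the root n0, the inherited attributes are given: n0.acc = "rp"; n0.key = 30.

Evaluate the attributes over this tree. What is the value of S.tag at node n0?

7

1. n0.acc = "rp"  [given at root]
2. n0.key = 30  [given at root]
3. n1.tag = "krp"  ["k" ++ S.acc]
4. n1.key = 18  [18]
5. n1.depth = 8  [S.key - 22]
6. n2.env = -3  [E.key - 21]
7. n2.fin = -8  [E.key - 26]
8. n3.cnt = true  [terminal]
9. n4.depth = true  [true]
10. n4.lim = 26  [A.fin + 34]
11. n5.cnt = true  [terminal]
12. n4.live = 10  [B.lim * -1 + 36]
13. n4.ok = true  [true]
14. n2.acc = true  [B.live > 9]
15. n1.lim = 24  [(if A.acc then E.key else E.depth) + 6]
16. n6.cnt = true  [terminal]
17. n0.tag = 7  [E.lim * 2 - 41]
18. n0.depth = "wrp"  ["w" ++ S.acc]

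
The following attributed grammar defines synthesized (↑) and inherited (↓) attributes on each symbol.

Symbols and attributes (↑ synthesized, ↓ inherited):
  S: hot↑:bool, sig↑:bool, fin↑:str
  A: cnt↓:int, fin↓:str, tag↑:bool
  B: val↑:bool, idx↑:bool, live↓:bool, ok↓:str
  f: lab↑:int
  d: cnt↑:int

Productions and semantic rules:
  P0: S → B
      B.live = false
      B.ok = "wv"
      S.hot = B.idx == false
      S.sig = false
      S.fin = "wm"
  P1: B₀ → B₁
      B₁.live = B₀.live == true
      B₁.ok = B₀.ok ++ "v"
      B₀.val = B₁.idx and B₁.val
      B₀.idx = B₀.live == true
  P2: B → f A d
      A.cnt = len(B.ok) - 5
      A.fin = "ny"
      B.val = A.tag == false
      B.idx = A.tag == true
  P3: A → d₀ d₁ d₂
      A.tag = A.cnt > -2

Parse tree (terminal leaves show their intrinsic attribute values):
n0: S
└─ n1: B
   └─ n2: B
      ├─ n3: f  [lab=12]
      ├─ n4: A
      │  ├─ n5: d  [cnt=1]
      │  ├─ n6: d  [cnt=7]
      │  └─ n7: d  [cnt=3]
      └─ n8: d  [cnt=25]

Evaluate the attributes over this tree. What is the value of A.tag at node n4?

false

1. n1.live = false  [false]
2. n1.ok = "wv"  ["wv"]
3. n2.live = false  [B₀.live == true]
4. n2.ok = "wvv"  [B₀.ok ++ "v"]
5. n3.lab = 12  [terminal]
6. n4.cnt = -2  [len(B.ok) - 5]
7. n4.fin = "ny"  ["ny"]
8. n5.cnt = 1  [terminal]
9. n6.cnt = 7  [terminal]
10. n7.cnt = 3  [terminal]
11. n4.tag = false  [A.cnt > -2]
12. n8.cnt = 25  [terminal]
13. n2.val = true  [A.tag == false]
14. n2.idx = false  [A.tag == true]
15. n1.val = false  [B₁.idx and B₁.val]
16. n1.idx = false  [B₀.live == true]
17. n0.hot = true  [B.idx == false]
18. n0.sig = false  [false]
19. n0.fin = "wm"  ["wm"]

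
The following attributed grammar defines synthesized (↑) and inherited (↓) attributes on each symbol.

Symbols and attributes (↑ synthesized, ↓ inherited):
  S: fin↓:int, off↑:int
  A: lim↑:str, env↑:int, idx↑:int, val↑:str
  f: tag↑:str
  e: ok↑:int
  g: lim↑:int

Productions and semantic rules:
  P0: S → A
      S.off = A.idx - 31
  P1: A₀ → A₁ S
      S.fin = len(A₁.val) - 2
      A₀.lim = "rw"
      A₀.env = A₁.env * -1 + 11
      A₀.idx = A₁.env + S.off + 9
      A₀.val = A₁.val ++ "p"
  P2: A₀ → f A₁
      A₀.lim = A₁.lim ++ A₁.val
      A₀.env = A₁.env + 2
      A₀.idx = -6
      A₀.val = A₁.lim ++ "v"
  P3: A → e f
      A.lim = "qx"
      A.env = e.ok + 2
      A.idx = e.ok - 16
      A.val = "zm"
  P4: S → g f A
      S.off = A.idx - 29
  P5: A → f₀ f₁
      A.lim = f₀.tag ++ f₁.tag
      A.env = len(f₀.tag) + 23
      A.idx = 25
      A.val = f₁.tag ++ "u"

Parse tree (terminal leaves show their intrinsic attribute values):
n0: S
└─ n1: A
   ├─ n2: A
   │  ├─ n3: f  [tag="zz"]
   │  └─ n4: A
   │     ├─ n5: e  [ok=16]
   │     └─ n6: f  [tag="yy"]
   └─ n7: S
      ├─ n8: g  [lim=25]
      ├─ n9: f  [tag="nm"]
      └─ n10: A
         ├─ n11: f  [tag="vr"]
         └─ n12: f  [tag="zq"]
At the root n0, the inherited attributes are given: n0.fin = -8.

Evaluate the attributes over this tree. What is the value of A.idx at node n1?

1. n0.fin = -8  [given at root]
2. n3.tag = "zz"  [terminal]
3. n5.ok = 16  [terminal]
4. n6.tag = "yy"  [terminal]
5. n4.lim = "qx"  ["qx"]
6. n4.env = 18  [e.ok + 2]
7. n4.idx = 0  [e.ok - 16]
8. n4.val = "zm"  ["zm"]
9. n2.lim = "qxzm"  [A₁.lim ++ A₁.val]
10. n2.env = 20  [A₁.env + 2]
11. n2.idx = -6  [-6]
12. n2.val = "qxv"  [A₁.lim ++ "v"]
13. n7.fin = 1  [len(A₁.val) - 2]
14. n8.lim = 25  [terminal]
15. n9.tag = "nm"  [terminal]
16. n11.tag = "vr"  [terminal]
17. n12.tag = "zq"  [terminal]
18. n10.lim = "vrzq"  [f₀.tag ++ f₁.tag]
19. n10.env = 25  [len(f₀.tag) + 23]
20. n10.idx = 25  [25]
21. n10.val = "zqu"  [f₁.tag ++ "u"]
22. n7.off = -4  [A.idx - 29]
23. n1.lim = "rw"  ["rw"]
24. n1.env = -9  [A₁.env * -1 + 11]
25. n1.idx = 25  [A₁.env + S.off + 9]
26. n1.val = "qxvp"  [A₁.val ++ "p"]
27. n0.off = -6  [A.idx - 31]

25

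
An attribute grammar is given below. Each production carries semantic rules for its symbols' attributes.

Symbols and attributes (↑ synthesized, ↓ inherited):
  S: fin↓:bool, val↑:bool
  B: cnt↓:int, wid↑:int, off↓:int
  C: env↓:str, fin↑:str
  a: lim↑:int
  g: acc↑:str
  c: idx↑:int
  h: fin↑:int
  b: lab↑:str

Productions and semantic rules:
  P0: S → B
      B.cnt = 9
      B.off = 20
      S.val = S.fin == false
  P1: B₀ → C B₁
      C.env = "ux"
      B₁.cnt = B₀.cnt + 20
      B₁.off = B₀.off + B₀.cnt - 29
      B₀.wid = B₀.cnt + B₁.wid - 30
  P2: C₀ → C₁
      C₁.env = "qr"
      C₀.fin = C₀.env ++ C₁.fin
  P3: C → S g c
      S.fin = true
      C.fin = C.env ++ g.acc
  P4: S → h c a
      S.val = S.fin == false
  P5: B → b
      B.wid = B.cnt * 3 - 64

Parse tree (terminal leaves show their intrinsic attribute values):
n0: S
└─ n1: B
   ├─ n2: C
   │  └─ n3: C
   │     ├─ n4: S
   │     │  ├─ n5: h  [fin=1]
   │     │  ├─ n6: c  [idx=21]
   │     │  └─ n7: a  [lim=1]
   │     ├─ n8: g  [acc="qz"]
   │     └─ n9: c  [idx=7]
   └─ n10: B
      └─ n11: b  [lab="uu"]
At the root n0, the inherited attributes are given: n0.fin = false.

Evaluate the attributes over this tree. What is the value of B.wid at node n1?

1. n0.fin = false  [given at root]
2. n1.cnt = 9  [9]
3. n1.off = 20  [20]
4. n2.env = "ux"  ["ux"]
5. n3.env = "qr"  ["qr"]
6. n4.fin = true  [true]
7. n5.fin = 1  [terminal]
8. n6.idx = 21  [terminal]
9. n7.lim = 1  [terminal]
10. n4.val = false  [S.fin == false]
11. n8.acc = "qz"  [terminal]
12. n9.idx = 7  [terminal]
13. n3.fin = "qrqz"  [C.env ++ g.acc]
14. n2.fin = "uxqrqz"  [C₀.env ++ C₁.fin]
15. n10.cnt = 29  [B₀.cnt + 20]
16. n10.off = 0  [B₀.off + B₀.cnt - 29]
17. n11.lab = "uu"  [terminal]
18. n10.wid = 23  [B.cnt * 3 - 64]
19. n1.wid = 2  [B₀.cnt + B₁.wid - 30]
20. n0.val = true  [S.fin == false]

2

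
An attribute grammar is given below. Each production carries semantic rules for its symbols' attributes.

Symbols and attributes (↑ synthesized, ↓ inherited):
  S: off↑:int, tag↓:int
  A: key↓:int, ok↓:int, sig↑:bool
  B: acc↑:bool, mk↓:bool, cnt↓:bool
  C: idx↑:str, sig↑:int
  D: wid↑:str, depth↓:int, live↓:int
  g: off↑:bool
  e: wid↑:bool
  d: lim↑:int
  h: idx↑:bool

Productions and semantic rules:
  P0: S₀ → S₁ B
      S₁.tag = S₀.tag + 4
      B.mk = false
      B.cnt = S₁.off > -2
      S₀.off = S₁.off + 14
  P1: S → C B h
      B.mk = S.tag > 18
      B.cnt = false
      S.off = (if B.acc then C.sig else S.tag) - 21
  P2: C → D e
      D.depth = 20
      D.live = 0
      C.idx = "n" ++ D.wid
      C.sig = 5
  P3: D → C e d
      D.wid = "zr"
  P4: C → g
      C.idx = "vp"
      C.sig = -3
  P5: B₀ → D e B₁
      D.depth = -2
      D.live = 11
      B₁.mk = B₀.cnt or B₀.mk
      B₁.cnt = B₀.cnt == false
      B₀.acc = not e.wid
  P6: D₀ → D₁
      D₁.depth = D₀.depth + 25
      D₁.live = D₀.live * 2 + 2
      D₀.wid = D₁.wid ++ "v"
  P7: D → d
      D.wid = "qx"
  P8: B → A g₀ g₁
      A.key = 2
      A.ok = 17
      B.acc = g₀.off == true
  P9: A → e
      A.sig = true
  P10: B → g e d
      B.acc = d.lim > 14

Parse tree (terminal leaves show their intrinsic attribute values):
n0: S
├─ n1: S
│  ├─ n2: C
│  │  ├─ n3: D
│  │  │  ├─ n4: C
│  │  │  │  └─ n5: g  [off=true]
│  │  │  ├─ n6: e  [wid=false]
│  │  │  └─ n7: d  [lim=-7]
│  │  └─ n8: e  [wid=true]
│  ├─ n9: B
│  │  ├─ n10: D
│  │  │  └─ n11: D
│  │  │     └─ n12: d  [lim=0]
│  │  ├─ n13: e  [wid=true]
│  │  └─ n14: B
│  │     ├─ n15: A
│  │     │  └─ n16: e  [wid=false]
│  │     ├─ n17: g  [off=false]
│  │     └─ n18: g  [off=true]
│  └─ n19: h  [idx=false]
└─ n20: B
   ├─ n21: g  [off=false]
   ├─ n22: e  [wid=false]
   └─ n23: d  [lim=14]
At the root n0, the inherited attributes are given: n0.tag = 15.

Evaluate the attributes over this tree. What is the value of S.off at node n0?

1. n0.tag = 15  [given at root]
2. n1.tag = 19  [S₀.tag + 4]
3. n3.depth = 20  [20]
4. n3.live = 0  [0]
5. n5.off = true  [terminal]
6. n4.idx = "vp"  ["vp"]
7. n4.sig = -3  [-3]
8. n6.wid = false  [terminal]
9. n7.lim = -7  [terminal]
10. n3.wid = "zr"  ["zr"]
11. n8.wid = true  [terminal]
12. n2.idx = "nzr"  ["n" ++ D.wid]
13. n2.sig = 5  [5]
14. n9.mk = true  [S.tag > 18]
15. n9.cnt = false  [false]
16. n10.depth = -2  [-2]
17. n10.live = 11  [11]
18. n11.depth = 23  [D₀.depth + 25]
19. n11.live = 24  [D₀.live * 2 + 2]
20. n12.lim = 0  [terminal]
21. n11.wid = "qx"  ["qx"]
22. n10.wid = "qxv"  [D₁.wid ++ "v"]
23. n13.wid = true  [terminal]
24. n14.mk = true  [B₀.cnt or B₀.mk]
25. n14.cnt = true  [B₀.cnt == false]
26. n15.key = 2  [2]
27. n15.ok = 17  [17]
28. n16.wid = false  [terminal]
29. n15.sig = true  [true]
30. n17.off = false  [terminal]
31. n18.off = true  [terminal]
32. n14.acc = false  [g₀.off == true]
33. n9.acc = false  [not e.wid]
34. n19.idx = false  [terminal]
35. n1.off = -2  [(if B.acc then C.sig else S.tag) - 21]
36. n20.mk = false  [false]
37. n20.cnt = false  [S₁.off > -2]
38. n21.off = false  [terminal]
39. n22.wid = false  [terminal]
40. n23.lim = 14  [terminal]
41. n20.acc = false  [d.lim > 14]
42. n0.off = 12  [S₁.off + 14]

12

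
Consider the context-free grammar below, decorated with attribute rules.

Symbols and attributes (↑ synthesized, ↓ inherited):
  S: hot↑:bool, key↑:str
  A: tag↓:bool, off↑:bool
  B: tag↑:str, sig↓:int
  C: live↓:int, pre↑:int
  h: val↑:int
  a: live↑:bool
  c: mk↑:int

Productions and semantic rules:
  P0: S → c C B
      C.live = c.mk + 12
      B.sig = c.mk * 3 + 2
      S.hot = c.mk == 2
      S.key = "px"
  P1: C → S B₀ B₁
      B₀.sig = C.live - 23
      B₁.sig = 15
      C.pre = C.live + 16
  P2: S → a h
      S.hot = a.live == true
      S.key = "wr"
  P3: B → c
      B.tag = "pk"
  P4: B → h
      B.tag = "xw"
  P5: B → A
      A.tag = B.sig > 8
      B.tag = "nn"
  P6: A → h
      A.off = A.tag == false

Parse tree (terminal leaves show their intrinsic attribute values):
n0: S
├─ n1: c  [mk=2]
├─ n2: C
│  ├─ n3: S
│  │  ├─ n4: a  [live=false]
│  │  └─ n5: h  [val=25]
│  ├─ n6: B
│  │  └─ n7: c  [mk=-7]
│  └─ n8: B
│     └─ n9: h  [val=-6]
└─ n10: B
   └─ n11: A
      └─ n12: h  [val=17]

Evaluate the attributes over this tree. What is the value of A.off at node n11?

true

1. n1.mk = 2  [terminal]
2. n2.live = 14  [c.mk + 12]
3. n4.live = false  [terminal]
4. n5.val = 25  [terminal]
5. n3.hot = false  [a.live == true]
6. n3.key = "wr"  ["wr"]
7. n6.sig = -9  [C.live - 23]
8. n7.mk = -7  [terminal]
9. n6.tag = "pk"  ["pk"]
10. n8.sig = 15  [15]
11. n9.val = -6  [terminal]
12. n8.tag = "xw"  ["xw"]
13. n2.pre = 30  [C.live + 16]
14. n10.sig = 8  [c.mk * 3 + 2]
15. n11.tag = false  [B.sig > 8]
16. n12.val = 17  [terminal]
17. n11.off = true  [A.tag == false]
18. n10.tag = "nn"  ["nn"]
19. n0.hot = true  [c.mk == 2]
20. n0.key = "px"  ["px"]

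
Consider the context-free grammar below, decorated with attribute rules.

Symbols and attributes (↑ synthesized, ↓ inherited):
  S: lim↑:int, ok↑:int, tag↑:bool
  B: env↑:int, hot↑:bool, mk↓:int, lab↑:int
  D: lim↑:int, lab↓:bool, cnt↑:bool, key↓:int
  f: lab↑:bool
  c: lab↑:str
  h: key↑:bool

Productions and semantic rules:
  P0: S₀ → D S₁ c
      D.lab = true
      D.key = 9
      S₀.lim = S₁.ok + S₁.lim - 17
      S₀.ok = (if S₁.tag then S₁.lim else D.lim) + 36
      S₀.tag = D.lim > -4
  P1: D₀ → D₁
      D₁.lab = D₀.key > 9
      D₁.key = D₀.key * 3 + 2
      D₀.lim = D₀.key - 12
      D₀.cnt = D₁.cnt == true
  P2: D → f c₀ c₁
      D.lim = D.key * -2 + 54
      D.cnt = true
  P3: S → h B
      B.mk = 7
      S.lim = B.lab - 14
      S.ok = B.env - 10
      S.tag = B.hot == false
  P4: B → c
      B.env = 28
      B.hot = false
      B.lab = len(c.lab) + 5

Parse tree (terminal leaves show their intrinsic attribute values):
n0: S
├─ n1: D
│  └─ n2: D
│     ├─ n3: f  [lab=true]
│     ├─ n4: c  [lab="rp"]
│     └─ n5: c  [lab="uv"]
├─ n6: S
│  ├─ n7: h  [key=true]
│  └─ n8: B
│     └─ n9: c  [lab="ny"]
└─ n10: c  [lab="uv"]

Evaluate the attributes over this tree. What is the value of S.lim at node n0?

1. n1.lab = true  [true]
2. n1.key = 9  [9]
3. n2.lab = false  [D₀.key > 9]
4. n2.key = 29  [D₀.key * 3 + 2]
5. n3.lab = true  [terminal]
6. n4.lab = "rp"  [terminal]
7. n5.lab = "uv"  [terminal]
8. n2.lim = -4  [D.key * -2 + 54]
9. n2.cnt = true  [true]
10. n1.lim = -3  [D₀.key - 12]
11. n1.cnt = true  [D₁.cnt == true]
12. n7.key = true  [terminal]
13. n8.mk = 7  [7]
14. n9.lab = "ny"  [terminal]
15. n8.env = 28  [28]
16. n8.hot = false  [false]
17. n8.lab = 7  [len(c.lab) + 5]
18. n6.lim = -7  [B.lab - 14]
19. n6.ok = 18  [B.env - 10]
20. n6.tag = true  [B.hot == false]
21. n10.lab = "uv"  [terminal]
22. n0.lim = -6  [S₁.ok + S₁.lim - 17]
23. n0.ok = 29  [(if S₁.tag then S₁.lim else D.lim) + 36]
24. n0.tag = true  [D.lim > -4]

-6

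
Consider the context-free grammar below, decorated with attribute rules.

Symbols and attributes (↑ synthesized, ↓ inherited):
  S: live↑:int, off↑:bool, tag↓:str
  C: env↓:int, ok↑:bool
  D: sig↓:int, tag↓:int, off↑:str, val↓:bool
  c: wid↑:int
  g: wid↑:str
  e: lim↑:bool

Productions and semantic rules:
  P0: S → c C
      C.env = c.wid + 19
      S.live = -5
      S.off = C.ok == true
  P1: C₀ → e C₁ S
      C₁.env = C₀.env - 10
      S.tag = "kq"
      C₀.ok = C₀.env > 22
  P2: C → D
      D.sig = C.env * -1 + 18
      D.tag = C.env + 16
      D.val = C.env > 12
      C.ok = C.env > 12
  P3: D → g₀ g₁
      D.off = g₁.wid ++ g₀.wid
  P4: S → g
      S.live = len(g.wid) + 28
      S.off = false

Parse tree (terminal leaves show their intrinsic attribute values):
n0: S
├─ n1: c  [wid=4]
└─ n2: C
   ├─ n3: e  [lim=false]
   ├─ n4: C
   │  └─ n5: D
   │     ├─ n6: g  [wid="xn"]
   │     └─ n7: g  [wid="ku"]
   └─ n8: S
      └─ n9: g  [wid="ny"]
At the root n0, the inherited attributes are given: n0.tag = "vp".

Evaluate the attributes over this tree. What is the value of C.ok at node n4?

1. n0.tag = "vp"  [given at root]
2. n1.wid = 4  [terminal]
3. n2.env = 23  [c.wid + 19]
4. n3.lim = false  [terminal]
5. n4.env = 13  [C₀.env - 10]
6. n5.sig = 5  [C.env * -1 + 18]
7. n5.tag = 29  [C.env + 16]
8. n5.val = true  [C.env > 12]
9. n6.wid = "xn"  [terminal]
10. n7.wid = "ku"  [terminal]
11. n5.off = "kuxn"  [g₁.wid ++ g₀.wid]
12. n4.ok = true  [C.env > 12]
13. n8.tag = "kq"  ["kq"]
14. n9.wid = "ny"  [terminal]
15. n8.live = 30  [len(g.wid) + 28]
16. n8.off = false  [false]
17. n2.ok = true  [C₀.env > 22]
18. n0.live = -5  [-5]
19. n0.off = true  [C.ok == true]

true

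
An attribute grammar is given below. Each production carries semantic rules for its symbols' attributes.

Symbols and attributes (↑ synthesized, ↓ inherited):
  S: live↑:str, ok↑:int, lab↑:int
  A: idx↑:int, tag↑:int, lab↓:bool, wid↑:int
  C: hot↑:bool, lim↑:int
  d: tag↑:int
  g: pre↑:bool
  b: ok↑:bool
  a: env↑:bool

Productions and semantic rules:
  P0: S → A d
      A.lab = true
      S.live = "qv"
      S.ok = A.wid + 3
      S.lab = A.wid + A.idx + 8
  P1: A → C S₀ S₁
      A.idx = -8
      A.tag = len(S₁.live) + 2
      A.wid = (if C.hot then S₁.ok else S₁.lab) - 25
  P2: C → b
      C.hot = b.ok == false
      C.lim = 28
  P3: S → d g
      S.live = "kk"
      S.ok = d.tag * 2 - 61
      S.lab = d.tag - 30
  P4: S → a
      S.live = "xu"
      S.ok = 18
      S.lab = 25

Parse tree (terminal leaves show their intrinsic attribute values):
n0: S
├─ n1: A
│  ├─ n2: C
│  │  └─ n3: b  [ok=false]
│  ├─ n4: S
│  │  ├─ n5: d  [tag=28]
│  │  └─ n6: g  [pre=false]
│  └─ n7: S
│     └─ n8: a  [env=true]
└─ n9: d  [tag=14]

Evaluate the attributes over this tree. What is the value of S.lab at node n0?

-7

1. n1.lab = true  [true]
2. n3.ok = false  [terminal]
3. n2.hot = true  [b.ok == false]
4. n2.lim = 28  [28]
5. n5.tag = 28  [terminal]
6. n6.pre = false  [terminal]
7. n4.live = "kk"  ["kk"]
8. n4.ok = -5  [d.tag * 2 - 61]
9. n4.lab = -2  [d.tag - 30]
10. n8.env = true  [terminal]
11. n7.live = "xu"  ["xu"]
12. n7.ok = 18  [18]
13. n7.lab = 25  [25]
14. n1.idx = -8  [-8]
15. n1.tag = 4  [len(S₁.live) + 2]
16. n1.wid = -7  [(if C.hot then S₁.ok else S₁.lab) - 25]
17. n9.tag = 14  [terminal]
18. n0.live = "qv"  ["qv"]
19. n0.ok = -4  [A.wid + 3]
20. n0.lab = -7  [A.wid + A.idx + 8]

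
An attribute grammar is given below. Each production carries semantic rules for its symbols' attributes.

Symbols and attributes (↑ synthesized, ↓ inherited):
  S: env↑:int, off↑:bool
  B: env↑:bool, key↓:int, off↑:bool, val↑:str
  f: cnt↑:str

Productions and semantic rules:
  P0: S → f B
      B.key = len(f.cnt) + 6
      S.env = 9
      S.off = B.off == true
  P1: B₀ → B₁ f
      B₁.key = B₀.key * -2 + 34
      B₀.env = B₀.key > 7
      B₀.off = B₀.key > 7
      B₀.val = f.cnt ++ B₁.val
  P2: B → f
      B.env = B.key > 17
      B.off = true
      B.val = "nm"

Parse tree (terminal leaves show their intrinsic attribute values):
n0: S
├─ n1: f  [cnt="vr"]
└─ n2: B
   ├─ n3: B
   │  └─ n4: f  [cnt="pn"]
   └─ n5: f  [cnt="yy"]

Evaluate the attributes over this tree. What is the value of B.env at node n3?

1. n1.cnt = "vr"  [terminal]
2. n2.key = 8  [len(f.cnt) + 6]
3. n3.key = 18  [B₀.key * -2 + 34]
4. n4.cnt = "pn"  [terminal]
5. n3.env = true  [B.key > 17]
6. n3.off = true  [true]
7. n3.val = "nm"  ["nm"]
8. n5.cnt = "yy"  [terminal]
9. n2.env = true  [B₀.key > 7]
10. n2.off = true  [B₀.key > 7]
11. n2.val = "yynm"  [f.cnt ++ B₁.val]
12. n0.env = 9  [9]
13. n0.off = true  [B.off == true]

true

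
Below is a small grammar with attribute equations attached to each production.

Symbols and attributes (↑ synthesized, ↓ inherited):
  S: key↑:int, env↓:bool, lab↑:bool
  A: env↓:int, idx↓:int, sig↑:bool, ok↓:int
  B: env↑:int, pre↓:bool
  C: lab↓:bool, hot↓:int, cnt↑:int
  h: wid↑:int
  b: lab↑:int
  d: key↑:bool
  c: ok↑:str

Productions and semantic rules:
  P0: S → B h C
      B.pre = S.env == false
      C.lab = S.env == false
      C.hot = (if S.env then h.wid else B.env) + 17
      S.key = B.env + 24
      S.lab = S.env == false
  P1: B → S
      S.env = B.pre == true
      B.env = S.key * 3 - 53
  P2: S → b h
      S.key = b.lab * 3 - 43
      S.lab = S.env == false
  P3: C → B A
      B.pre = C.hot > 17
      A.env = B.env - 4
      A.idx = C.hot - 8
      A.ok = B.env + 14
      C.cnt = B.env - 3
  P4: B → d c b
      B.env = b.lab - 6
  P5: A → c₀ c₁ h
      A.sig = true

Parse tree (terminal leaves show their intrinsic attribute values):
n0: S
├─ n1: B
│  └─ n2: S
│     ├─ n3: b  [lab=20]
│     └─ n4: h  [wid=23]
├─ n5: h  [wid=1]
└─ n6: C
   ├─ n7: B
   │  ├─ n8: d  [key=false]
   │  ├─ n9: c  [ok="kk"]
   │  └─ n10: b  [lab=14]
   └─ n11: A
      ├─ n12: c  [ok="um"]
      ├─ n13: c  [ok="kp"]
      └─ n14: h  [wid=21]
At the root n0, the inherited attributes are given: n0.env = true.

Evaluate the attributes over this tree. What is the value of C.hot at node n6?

1. n0.env = true  [given at root]
2. n1.pre = false  [S.env == false]
3. n2.env = false  [B.pre == true]
4. n3.lab = 20  [terminal]
5. n4.wid = 23  [terminal]
6. n2.key = 17  [b.lab * 3 - 43]
7. n2.lab = true  [S.env == false]
8. n1.env = -2  [S.key * 3 - 53]
9. n5.wid = 1  [terminal]
10. n6.lab = false  [S.env == false]
11. n6.hot = 18  [(if S.env then h.wid else B.env) + 17]
12. n7.pre = true  [C.hot > 17]
13. n8.key = false  [terminal]
14. n9.ok = "kk"  [terminal]
15. n10.lab = 14  [terminal]
16. n7.env = 8  [b.lab - 6]
17. n11.env = 4  [B.env - 4]
18. n11.idx = 10  [C.hot - 8]
19. n11.ok = 22  [B.env + 14]
20. n12.ok = "um"  [terminal]
21. n13.ok = "kp"  [terminal]
22. n14.wid = 21  [terminal]
23. n11.sig = true  [true]
24. n6.cnt = 5  [B.env - 3]
25. n0.key = 22  [B.env + 24]
26. n0.lab = false  [S.env == false]

18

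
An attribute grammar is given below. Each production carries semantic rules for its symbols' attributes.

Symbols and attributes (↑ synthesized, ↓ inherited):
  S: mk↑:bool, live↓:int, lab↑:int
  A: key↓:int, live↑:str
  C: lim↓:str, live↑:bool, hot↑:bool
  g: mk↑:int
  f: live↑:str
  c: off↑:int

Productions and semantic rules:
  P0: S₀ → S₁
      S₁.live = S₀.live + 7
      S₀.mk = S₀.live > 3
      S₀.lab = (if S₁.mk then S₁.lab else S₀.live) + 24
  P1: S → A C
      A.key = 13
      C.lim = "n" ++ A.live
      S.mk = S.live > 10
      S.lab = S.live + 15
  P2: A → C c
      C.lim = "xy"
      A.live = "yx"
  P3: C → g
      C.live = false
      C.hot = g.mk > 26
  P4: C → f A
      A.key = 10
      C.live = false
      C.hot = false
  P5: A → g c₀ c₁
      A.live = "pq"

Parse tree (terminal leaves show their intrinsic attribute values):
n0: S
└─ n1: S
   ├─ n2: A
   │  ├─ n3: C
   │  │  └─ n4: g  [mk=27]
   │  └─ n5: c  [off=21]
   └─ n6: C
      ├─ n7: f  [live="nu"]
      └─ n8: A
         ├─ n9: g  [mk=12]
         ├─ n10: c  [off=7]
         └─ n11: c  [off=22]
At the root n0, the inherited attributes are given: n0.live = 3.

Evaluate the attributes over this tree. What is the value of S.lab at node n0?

27

1. n0.live = 3  [given at root]
2. n1.live = 10  [S₀.live + 7]
3. n2.key = 13  [13]
4. n3.lim = "xy"  ["xy"]
5. n4.mk = 27  [terminal]
6. n3.live = false  [false]
7. n3.hot = true  [g.mk > 26]
8. n5.off = 21  [terminal]
9. n2.live = "yx"  ["yx"]
10. n6.lim = "nyx"  ["n" ++ A.live]
11. n7.live = "nu"  [terminal]
12. n8.key = 10  [10]
13. n9.mk = 12  [terminal]
14. n10.off = 7  [terminal]
15. n11.off = 22  [terminal]
16. n8.live = "pq"  ["pq"]
17. n6.live = false  [false]
18. n6.hot = false  [false]
19. n1.mk = false  [S.live > 10]
20. n1.lab = 25  [S.live + 15]
21. n0.mk = false  [S₀.live > 3]
22. n0.lab = 27  [(if S₁.mk then S₁.lab else S₀.live) + 24]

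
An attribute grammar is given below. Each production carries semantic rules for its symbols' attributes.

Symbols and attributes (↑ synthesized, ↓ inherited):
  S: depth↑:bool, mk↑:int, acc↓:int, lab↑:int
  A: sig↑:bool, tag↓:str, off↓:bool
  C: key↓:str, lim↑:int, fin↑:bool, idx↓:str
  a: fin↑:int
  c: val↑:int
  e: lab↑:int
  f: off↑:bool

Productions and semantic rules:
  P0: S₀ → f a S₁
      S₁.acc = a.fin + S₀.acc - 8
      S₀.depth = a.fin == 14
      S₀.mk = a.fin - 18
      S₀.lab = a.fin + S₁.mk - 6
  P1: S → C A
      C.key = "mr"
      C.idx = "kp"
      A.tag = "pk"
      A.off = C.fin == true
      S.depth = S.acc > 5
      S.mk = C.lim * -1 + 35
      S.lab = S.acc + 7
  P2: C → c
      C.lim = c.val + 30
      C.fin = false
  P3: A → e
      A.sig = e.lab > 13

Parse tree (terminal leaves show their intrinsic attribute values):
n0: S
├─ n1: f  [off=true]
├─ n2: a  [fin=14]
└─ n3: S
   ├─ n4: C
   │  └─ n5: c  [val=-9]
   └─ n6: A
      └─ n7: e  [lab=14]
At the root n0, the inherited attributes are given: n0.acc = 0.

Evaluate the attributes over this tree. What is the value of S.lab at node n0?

1. n0.acc = 0  [given at root]
2. n1.off = true  [terminal]
3. n2.fin = 14  [terminal]
4. n3.acc = 6  [a.fin + S₀.acc - 8]
5. n4.key = "mr"  ["mr"]
6. n4.idx = "kp"  ["kp"]
7. n5.val = -9  [terminal]
8. n4.lim = 21  [c.val + 30]
9. n4.fin = false  [false]
10. n6.tag = "pk"  ["pk"]
11. n6.off = false  [C.fin == true]
12. n7.lab = 14  [terminal]
13. n6.sig = true  [e.lab > 13]
14. n3.depth = true  [S.acc > 5]
15. n3.mk = 14  [C.lim * -1 + 35]
16. n3.lab = 13  [S.acc + 7]
17. n0.depth = true  [a.fin == 14]
18. n0.mk = -4  [a.fin - 18]
19. n0.lab = 22  [a.fin + S₁.mk - 6]

22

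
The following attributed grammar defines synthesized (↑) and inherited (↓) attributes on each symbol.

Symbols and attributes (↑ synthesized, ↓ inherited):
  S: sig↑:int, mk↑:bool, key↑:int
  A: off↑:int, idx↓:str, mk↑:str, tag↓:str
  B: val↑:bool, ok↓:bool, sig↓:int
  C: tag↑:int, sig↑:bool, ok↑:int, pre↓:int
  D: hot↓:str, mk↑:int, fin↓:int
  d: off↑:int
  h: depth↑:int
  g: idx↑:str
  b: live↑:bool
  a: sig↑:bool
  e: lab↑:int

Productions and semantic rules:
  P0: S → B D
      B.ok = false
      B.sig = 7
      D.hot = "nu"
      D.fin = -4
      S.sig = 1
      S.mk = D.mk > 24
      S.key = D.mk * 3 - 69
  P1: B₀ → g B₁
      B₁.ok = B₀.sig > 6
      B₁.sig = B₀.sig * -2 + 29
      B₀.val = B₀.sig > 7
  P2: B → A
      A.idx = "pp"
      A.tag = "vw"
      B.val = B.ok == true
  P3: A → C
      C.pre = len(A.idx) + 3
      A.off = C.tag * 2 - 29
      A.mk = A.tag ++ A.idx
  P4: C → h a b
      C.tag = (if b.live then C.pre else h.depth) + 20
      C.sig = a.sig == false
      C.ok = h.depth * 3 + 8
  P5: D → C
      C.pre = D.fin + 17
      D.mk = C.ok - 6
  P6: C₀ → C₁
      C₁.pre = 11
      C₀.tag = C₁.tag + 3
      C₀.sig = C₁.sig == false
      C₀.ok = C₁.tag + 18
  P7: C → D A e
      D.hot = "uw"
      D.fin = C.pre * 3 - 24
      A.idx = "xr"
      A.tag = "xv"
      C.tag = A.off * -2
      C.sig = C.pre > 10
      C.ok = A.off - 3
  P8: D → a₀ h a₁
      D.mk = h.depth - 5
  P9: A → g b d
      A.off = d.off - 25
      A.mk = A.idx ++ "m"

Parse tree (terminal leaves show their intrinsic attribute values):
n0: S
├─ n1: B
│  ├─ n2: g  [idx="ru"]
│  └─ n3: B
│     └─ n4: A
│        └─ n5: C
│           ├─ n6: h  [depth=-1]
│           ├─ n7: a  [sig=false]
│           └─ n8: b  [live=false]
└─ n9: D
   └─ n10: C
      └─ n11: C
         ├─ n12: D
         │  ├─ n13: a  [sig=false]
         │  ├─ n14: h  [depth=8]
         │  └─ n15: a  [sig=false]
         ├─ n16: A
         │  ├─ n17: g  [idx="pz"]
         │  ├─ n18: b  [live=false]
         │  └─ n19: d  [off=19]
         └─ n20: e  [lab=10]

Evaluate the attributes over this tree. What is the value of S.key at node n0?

1. n1.ok = false  [false]
2. n1.sig = 7  [7]
3. n2.idx = "ru"  [terminal]
4. n3.ok = true  [B₀.sig > 6]
5. n3.sig = 15  [B₀.sig * -2 + 29]
6. n4.idx = "pp"  ["pp"]
7. n4.tag = "vw"  ["vw"]
8. n5.pre = 5  [len(A.idx) + 3]
9. n6.depth = -1  [terminal]
10. n7.sig = false  [terminal]
11. n8.live = false  [terminal]
12. n5.tag = 19  [(if b.live then C.pre else h.depth) + 20]
13. n5.sig = true  [a.sig == false]
14. n5.ok = 5  [h.depth * 3 + 8]
15. n4.off = 9  [C.tag * 2 - 29]
16. n4.mk = "vwpp"  [A.tag ++ A.idx]
17. n3.val = true  [B.ok == true]
18. n1.val = false  [B₀.sig > 7]
19. n9.hot = "nu"  ["nu"]
20. n9.fin = -4  [-4]
21. n10.pre = 13  [D.fin + 17]
22. n11.pre = 11  [11]
23. n12.hot = "uw"  ["uw"]
24. n12.fin = 9  [C.pre * 3 - 24]
25. n13.sig = false  [terminal]
26. n14.depth = 8  [terminal]
27. n15.sig = false  [terminal]
28. n12.mk = 3  [h.depth - 5]
29. n16.idx = "xr"  ["xr"]
30. n16.tag = "xv"  ["xv"]
31. n17.idx = "pz"  [terminal]
32. n18.live = false  [terminal]
33. n19.off = 19  [terminal]
34. n16.off = -6  [d.off - 25]
35. n16.mk = "xrm"  [A.idx ++ "m"]
36. n20.lab = 10  [terminal]
37. n11.tag = 12  [A.off * -2]
38. n11.sig = true  [C.pre > 10]
39. n11.ok = -9  [A.off - 3]
40. n10.tag = 15  [C₁.tag + 3]
41. n10.sig = false  [C₁.sig == false]
42. n10.ok = 30  [C₁.tag + 18]
43. n9.mk = 24  [C.ok - 6]
44. n0.sig = 1  [1]
45. n0.mk = false  [D.mk > 24]
46. n0.key = 3  [D.mk * 3 - 69]

3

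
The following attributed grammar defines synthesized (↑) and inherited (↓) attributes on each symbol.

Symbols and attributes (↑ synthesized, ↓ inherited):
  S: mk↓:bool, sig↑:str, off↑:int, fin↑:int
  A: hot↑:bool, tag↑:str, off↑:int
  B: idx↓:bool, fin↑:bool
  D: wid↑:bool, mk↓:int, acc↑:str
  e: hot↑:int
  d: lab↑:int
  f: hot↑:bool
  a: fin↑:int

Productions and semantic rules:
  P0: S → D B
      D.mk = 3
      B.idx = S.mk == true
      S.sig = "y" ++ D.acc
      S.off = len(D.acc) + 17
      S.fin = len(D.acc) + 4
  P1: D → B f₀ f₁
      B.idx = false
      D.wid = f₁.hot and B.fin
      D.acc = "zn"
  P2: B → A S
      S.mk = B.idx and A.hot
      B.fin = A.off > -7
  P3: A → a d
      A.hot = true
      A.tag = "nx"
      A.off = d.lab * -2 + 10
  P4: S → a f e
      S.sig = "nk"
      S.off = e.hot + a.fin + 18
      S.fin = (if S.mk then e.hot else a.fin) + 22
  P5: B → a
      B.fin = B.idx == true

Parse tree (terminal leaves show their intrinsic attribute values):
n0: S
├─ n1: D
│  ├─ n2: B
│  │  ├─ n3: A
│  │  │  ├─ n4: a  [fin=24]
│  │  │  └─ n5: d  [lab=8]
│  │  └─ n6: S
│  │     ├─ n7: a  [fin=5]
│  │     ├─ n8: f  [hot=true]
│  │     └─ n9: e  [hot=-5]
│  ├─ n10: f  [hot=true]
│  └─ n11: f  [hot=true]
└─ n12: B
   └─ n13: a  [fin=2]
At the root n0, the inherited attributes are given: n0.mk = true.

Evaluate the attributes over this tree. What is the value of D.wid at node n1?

true

1. n0.mk = true  [given at root]
2. n1.mk = 3  [3]
3. n2.idx = false  [false]
4. n4.fin = 24  [terminal]
5. n5.lab = 8  [terminal]
6. n3.hot = true  [true]
7. n3.tag = "nx"  ["nx"]
8. n3.off = -6  [d.lab * -2 + 10]
9. n6.mk = false  [B.idx and A.hot]
10. n7.fin = 5  [terminal]
11. n8.hot = true  [terminal]
12. n9.hot = -5  [terminal]
13. n6.sig = "nk"  ["nk"]
14. n6.off = 18  [e.hot + a.fin + 18]
15. n6.fin = 27  [(if S.mk then e.hot else a.fin) + 22]
16. n2.fin = true  [A.off > -7]
17. n10.hot = true  [terminal]
18. n11.hot = true  [terminal]
19. n1.wid = true  [f₁.hot and B.fin]
20. n1.acc = "zn"  ["zn"]
21. n12.idx = true  [S.mk == true]
22. n13.fin = 2  [terminal]
23. n12.fin = true  [B.idx == true]
24. n0.sig = "yzn"  ["y" ++ D.acc]
25. n0.off = 19  [len(D.acc) + 17]
26. n0.fin = 6  [len(D.acc) + 4]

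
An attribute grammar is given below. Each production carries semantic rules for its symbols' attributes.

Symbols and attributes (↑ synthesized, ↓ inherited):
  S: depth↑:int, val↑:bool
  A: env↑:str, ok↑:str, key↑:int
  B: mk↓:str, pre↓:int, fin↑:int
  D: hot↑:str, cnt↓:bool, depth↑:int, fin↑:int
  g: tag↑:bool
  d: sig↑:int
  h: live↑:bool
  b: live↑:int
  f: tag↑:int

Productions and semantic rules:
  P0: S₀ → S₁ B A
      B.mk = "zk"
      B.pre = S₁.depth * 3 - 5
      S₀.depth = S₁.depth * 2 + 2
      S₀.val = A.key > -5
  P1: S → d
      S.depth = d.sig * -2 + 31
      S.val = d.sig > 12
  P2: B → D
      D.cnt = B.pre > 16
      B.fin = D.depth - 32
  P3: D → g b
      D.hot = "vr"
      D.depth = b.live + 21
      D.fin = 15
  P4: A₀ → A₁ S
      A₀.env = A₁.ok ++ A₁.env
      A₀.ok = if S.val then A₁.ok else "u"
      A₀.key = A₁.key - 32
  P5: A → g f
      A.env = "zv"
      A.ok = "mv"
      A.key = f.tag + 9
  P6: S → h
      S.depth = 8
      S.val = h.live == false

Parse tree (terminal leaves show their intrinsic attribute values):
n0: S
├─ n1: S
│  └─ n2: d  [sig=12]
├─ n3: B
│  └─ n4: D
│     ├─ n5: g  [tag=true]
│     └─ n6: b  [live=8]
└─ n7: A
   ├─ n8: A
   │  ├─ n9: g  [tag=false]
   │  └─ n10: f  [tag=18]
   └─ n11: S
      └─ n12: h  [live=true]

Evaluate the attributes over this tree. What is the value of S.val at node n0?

1. n2.sig = 12  [terminal]
2. n1.depth = 7  [d.sig * -2 + 31]
3. n1.val = false  [d.sig > 12]
4. n3.mk = "zk"  ["zk"]
5. n3.pre = 16  [S₁.depth * 3 - 5]
6. n4.cnt = false  [B.pre > 16]
7. n5.tag = true  [terminal]
8. n6.live = 8  [terminal]
9. n4.hot = "vr"  ["vr"]
10. n4.depth = 29  [b.live + 21]
11. n4.fin = 15  [15]
12. n3.fin = -3  [D.depth - 32]
13. n9.tag = false  [terminal]
14. n10.tag = 18  [terminal]
15. n8.env = "zv"  ["zv"]
16. n8.ok = "mv"  ["mv"]
17. n8.key = 27  [f.tag + 9]
18. n12.live = true  [terminal]
19. n11.depth = 8  [8]
20. n11.val = false  [h.live == false]
21. n7.env = "mvzv"  [A₁.ok ++ A₁.env]
22. n7.ok = "u"  [if S.val then A₁.ok else "u"]
23. n7.key = -5  [A₁.key - 32]
24. n0.depth = 16  [S₁.depth * 2 + 2]
25. n0.val = false  [A.key > -5]

false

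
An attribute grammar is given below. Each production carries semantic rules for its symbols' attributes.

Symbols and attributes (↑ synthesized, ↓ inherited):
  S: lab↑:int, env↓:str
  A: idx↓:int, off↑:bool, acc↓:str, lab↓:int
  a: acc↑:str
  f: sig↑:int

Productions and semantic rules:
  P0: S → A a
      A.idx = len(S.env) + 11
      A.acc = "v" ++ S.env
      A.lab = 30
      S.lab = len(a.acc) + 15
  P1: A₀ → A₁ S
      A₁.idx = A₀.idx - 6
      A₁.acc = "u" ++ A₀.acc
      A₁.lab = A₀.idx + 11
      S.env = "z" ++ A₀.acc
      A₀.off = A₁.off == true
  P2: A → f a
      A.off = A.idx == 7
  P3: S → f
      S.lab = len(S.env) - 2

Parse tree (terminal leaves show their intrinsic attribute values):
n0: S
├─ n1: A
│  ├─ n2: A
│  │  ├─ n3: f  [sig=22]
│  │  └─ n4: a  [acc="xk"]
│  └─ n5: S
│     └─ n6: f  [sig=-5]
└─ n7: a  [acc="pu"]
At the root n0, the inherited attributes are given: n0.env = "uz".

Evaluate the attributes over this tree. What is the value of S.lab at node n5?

2

1. n0.env = "uz"  [given at root]
2. n1.idx = 13  [len(S.env) + 11]
3. n1.acc = "vuz"  ["v" ++ S.env]
4. n1.lab = 30  [30]
5. n2.idx = 7  [A₀.idx - 6]
6. n2.acc = "uvuz"  ["u" ++ A₀.acc]
7. n2.lab = 24  [A₀.idx + 11]
8. n3.sig = 22  [terminal]
9. n4.acc = "xk"  [terminal]
10. n2.off = true  [A.idx == 7]
11. n5.env = "zvuz"  ["z" ++ A₀.acc]
12. n6.sig = -5  [terminal]
13. n5.lab = 2  [len(S.env) - 2]
14. n1.off = true  [A₁.off == true]
15. n7.acc = "pu"  [terminal]
16. n0.lab = 17  [len(a.acc) + 15]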